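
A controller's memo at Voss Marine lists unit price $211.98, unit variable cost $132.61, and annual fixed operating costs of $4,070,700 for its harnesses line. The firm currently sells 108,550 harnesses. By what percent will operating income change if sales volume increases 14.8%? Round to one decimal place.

+28.1%

Contribution at this volume is 108,550 × $79.37 = $8,615,613.50.
Subtracting fixed costs: EBIT = $8,615,613.50 − $4,070,700 = $4,544,913.50.
DOL = contribution ÷ EBIT = $8,615,613.50 ÷ $4,544,913.50 = 1.8957.
Operating income changes by 1.8957 × +14.8% = +28.1%.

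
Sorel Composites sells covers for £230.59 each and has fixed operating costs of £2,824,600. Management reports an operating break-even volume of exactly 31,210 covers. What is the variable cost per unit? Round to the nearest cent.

Contribution per unit must be FC / Q = £2,824,600 / 31,210 = £90.5030.
Hence VC = price − CM = £230.59 − £90.5030 = £140.09.

£140.09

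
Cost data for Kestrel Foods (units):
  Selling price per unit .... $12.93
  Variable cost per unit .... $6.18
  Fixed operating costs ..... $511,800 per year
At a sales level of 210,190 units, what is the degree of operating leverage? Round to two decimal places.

1.56

Total contribution margin = 210,190 × $6.75 = $1,418,782.50.
Operating income = contribution − fixed costs = $1,418,782.50 − $511,800 = $906,982.50.
Degree of operating leverage = $1,418,782.50 / $906,982.50 = 1.5643.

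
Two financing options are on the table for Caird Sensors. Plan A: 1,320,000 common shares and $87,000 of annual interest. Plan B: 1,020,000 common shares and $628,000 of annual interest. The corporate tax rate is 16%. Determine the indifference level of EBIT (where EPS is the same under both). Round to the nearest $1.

$2,467,400

Set EPS_A = EPS_B: (EBIT − $87,000)(1 − 0.16) ÷ 1,320,000 = (EBIT − $628,000)(1 − 0.16) ÷ 1,020,000.
Cancelling (1 − t) and cross-multiplying: 1,020,000·(EBIT − 87,000) = 1,320,000·(EBIT − 628,000).
Solving, EBIT = (628,000·1,320,000 − 87,000·1,020,000) / (1,320,000 − 1,020,000) = 740,220,000,000 / 300,000 = 2,467,400.00.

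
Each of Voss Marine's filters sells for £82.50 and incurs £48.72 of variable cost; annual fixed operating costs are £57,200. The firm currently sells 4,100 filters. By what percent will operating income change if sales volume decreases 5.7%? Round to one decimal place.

-9.7%

At 4,100 units, contribution = 4,100 × £33.78 = £138,498.00.
Subtracting fixed costs: EBIT = £138,498.00 − £57,200 = £81,298.00.
DOL = contribution ÷ EBIT = £138,498.00 ÷ £81,298.00 = 1.7036.
Operating income changes by 1.7036 × -5.7% = -9.7%.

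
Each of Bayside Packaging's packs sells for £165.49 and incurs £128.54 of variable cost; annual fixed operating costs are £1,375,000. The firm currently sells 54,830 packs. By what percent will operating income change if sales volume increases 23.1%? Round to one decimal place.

Contribution at this volume is 54,830 × £36.95 = £2,025,968.50.
Subtracting fixed costs: EBIT = £2,025,968.50 − £1,375,000 = £650,968.50.
DOL = contribution ÷ EBIT = £2,025,968.50 ÷ £650,968.50 = 3.1122.
%ΔEBIT = DOL × %ΔSales = 3.1122 × +23.1% = +71.9%.

+71.9%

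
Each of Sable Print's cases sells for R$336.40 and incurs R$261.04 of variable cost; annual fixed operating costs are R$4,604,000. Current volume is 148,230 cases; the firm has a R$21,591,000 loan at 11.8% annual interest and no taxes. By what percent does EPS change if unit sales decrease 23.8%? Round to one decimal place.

Total contribution margin = 148,230 × R$75.36 = R$11,170,612.80.
Subtracting fixed costs: EBIT = R$11,170,612.80 − R$4,604,000 = R$6,566,612.80.
After interest of R$2,547,738.00, pre-tax earnings = R$4,018,874.80.
DCL = total CM / (EBIT − I) = R$11,170,612.80 / R$4,018,874.80 = 2.7795.
EPS therefore changes by 2.7795 × (-23.8%) = -66.2%.

-66.2%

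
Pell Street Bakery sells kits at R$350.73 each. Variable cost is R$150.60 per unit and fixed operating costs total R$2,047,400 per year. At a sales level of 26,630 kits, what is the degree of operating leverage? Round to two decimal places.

At 26,630 units, contribution = 26,630 × R$200.13 = R$5,329,461.90.
Subtracting fixed costs: EBIT = R$5,329,461.90 − R$2,047,400 = R$3,282,061.90.
So DOL = total CM / EBIT = R$5,329,461.90 / R$3,282,061.90 = 1.6238.

1.62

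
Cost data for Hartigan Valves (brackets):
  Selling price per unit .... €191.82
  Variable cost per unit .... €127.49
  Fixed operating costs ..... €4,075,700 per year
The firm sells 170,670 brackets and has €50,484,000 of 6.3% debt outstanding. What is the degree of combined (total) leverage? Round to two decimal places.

2.95

At 170,670 units, contribution = 170,670 × €64.33 = €10,979,201.10.
Operating income = contribution − fixed costs = €10,979,201.10 − €4,075,700 = €6,903,501.10. Interest = €3,180,492.00.
DOL = €10,979,201.10 ÷ €6,903,501.10 = 1.5904; DFL = €6,903,501.10 ÷ €3,723,009.10 = 1.8543.
Combined leverage = 1.5904 × 1.8543 = 2.9491.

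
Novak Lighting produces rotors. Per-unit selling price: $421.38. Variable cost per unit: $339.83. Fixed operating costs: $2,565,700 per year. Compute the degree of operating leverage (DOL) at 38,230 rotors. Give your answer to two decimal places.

5.65

Total contribution margin = 38,230 × $81.55 = $3,117,656.50.
Subtracting fixed costs: EBIT = $3,117,656.50 − $2,565,700 = $551,956.50.
DOL = contribution ÷ EBIT = $3,117,656.50 ÷ $551,956.50 = 5.6484.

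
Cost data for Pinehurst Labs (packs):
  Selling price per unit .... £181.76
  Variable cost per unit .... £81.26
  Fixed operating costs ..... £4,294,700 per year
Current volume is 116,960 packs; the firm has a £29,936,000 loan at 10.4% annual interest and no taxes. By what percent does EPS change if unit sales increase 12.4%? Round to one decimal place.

At 116,960 units, contribution = 116,960 × £100.50 = £11,754,480.00.
Operating income = contribution − fixed costs = £11,754,480.00 − £4,294,700 = £7,459,780.00.
Interest = £3,113,344.00, so EBIT − I = £4,346,436.00.
DCL = total CM / (EBIT − I) = £11,754,480.00 / £4,346,436.00 = 2.7044.
EPS therefore changes by 2.7044 × (+12.4%) = +33.5%.

+33.5%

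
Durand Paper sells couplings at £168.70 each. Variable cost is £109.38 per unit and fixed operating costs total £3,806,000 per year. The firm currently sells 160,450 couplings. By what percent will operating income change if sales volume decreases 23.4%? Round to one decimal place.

Contribution at this volume is 160,450 × £59.32 = £9,517,894.00.
Subtracting fixed costs: EBIT = £9,517,894.00 − £3,806,000 = £5,711,894.00.
So DOL = total CM / EBIT = £9,517,894.00 / £5,711,894.00 = 1.6663.
Operating income changes by 1.6663 × -23.4% = -39.0%.

-39.0%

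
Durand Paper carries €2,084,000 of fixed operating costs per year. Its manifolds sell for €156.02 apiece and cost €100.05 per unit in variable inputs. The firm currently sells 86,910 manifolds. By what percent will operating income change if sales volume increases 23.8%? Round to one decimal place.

+41.6%

Total contribution margin = 86,910 × €55.97 = €4,864,352.70.
Subtracting fixed costs: EBIT = €4,864,352.70 − €2,084,000 = €2,780,352.70.
So DOL = total CM / EBIT = €4,864,352.70 / €2,780,352.70 = 1.7495.
So EBIT moves 1.7495 × (+23.8%) = +41.6%.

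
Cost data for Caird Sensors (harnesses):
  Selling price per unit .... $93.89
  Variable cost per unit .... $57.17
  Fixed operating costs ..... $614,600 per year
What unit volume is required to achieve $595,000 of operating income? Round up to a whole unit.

Each unit contributes $93.89 − $57.17 = $36.72.
Need Q such that Q × $36.72 − $614,600 = $595,000, i.e. Q = $1,209,600 / $36.72 = 32,941.18 → 32,942.

32,942 harnesses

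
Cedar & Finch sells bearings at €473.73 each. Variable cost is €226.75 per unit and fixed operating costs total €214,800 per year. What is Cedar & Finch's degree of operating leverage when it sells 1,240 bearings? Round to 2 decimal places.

At 1,240 units, contribution = 1,240 × €246.98 = €306,255.20.
Subtracting fixed costs: EBIT = €306,255.20 − €214,800 = €91,455.20.
Degree of operating leverage = €306,255.20 / €91,455.20 = 3.3487.

3.35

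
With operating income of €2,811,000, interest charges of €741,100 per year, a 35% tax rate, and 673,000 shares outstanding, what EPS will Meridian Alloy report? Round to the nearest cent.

Interest = €741,100.00, so EBT = €2,811,000 − €741,100.00 = €2,069,900.00.
Net income = €2,069,900.00 × (1 − 0.35) = €1,345,435.00.
Per share: €1,345,435.00 / 673,000 shares = €2.00.

€2.00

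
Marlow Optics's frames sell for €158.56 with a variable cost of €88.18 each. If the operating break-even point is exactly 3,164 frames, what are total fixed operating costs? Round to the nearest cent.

Unit CM = price − variable cost = €158.56 − €88.18 = €70.38.
Since BE = FC / CM, FC = 3,164 × €70.38 = €222,682.32.

€222,682.32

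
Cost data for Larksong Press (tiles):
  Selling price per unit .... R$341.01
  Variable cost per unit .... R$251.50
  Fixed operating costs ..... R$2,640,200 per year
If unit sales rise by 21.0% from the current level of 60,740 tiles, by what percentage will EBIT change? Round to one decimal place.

+40.8%

Total contribution margin = 60,740 × R$89.51 = R$5,436,837.40.
EBIT = R$5,436,837.40 − R$2,640,200 = R$2,796,637.40.
DOL = contribution ÷ EBIT = R$5,436,837.40 ÷ R$2,796,637.40 = 1.9441.
So EBIT moves 1.9441 × (+21.0%) = +40.8%.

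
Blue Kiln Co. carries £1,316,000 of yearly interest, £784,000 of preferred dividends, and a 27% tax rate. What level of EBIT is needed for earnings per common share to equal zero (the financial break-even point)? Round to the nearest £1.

£2,389,973

Preferred dividends are paid after tax, so their pre-tax equivalent is £784,000 ÷ (1 − 0.27) = £1,073,972.60.
Financial break-even EBIT = interest + D_p ÷ (1 − t) = £1,316,000 + £1,073,972.60 = £2,389,972.60.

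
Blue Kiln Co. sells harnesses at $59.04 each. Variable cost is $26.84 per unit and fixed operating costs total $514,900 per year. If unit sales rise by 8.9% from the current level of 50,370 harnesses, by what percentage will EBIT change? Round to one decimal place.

Total contribution margin = 50,370 × $32.20 = $1,621,914.00.
Subtracting fixed costs: EBIT = $1,621,914.00 − $514,900 = $1,107,014.00.
So DOL = total CM / EBIT = $1,621,914.00 / $1,107,014.00 = 1.4651.
So EBIT moves 1.4651 × (+8.9%) = +13.0%.

+13.0%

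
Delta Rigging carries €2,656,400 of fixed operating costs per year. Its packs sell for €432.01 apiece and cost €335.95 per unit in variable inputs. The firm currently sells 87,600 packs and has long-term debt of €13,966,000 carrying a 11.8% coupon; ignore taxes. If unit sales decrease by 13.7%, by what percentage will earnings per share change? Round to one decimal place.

-28.0%

Total contribution margin = 87,600 × €96.06 = €8,414,856.00.
EBIT = €8,414,856.00 − €2,656,400 = €5,758,456.00.
After interest of €1,647,988.00, pre-tax earnings = €4,110,468.00.
Degree of combined leverage = contribution ÷ (EBIT − I) = €8,414,856.00 ÷ €4,110,468.00 = 2.0472.
EPS therefore changes by 2.0472 × (-13.7%) = -28.0%.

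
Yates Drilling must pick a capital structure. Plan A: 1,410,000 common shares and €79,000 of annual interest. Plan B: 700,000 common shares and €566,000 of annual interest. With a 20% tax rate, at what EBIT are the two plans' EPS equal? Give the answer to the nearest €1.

€1,046,141

At indifference, (EBIT − 79,000)(1 − t)/1,410,000 = (EBIT − 566,000)(1 − t)/700,000.
The (1 − t) factor cancels: (EBIT − 79,000) × 700,000 = (EBIT − 566,000) × 1,410,000.
EBIT × (1,410,000 − 700,000) = 566,000 × 1,410,000 − 79,000 × 700,000 = 742,760,000,000, so EBIT = 742,760,000,000 ÷ 710,000 = 1,046,140.85.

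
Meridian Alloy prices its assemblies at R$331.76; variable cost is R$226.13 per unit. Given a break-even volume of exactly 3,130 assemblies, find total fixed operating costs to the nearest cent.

Each unit contributes R$331.76 − R$226.13 = R$105.63.
Fixed costs = break-even units × CM = 3,130 × R$105.63 = R$330,621.90.

R$330,621.90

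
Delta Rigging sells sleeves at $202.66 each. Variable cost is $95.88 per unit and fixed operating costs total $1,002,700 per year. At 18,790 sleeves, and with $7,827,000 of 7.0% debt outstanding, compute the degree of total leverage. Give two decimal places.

4.40

Contribution at this volume is 18,790 × $106.78 = $2,006,396.20.
Subtracting fixed costs: EBIT = $2,006,396.20 − $1,002,700 = $1,003,696.20. Interest = $547,890.00, so EBIT − I = $455,806.20.
DCL = contribution ÷ (EBIT − I) = $2,006,396.20 ÷ $455,806.20 = 4.4019.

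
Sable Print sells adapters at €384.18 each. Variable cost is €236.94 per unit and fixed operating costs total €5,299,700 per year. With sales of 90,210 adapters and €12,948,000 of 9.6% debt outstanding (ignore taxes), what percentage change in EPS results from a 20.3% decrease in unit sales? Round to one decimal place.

-40.0%

Contribution at this volume is 90,210 × €147.24 = €13,282,520.40.
Operating income = contribution − fixed costs = €13,282,520.40 − €5,299,700 = €7,982,820.40.
After interest of €1,243,008.00, pre-tax earnings = €6,739,812.40.
DCL = total CM / (EBIT − I) = €13,282,520.40 / €6,739,812.40 = 1.9708.
EPS therefore changes by 1.9708 × (-20.3%) = -40.0%.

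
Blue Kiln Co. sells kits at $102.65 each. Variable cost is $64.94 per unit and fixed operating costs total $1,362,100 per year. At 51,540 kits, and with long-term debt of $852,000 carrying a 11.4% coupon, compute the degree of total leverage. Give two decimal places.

4.01

Total contribution margin = 51,540 × $37.71 = $1,943,573.40.
Operating income = contribution − fixed costs = $1,943,573.40 − $1,362,100 = $581,473.40. Interest = $97,128.00, so EBIT − I = $484,345.40.
DCL = contribution ÷ (EBIT − I) = $1,943,573.40 ÷ $484,345.40 = 4.0128.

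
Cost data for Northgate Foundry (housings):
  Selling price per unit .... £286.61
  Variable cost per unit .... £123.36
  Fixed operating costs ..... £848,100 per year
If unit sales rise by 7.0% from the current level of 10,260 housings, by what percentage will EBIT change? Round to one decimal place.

Total contribution margin = 10,260 × £163.25 = £1,674,945.00.
Operating income = contribution − fixed costs = £1,674,945.00 − £848,100 = £826,845.00.
DOL = contribution ÷ EBIT = £1,674,945.00 ÷ £826,845.00 = 2.0257.
Operating income changes by 2.0257 × +7.0% = +14.2%.

+14.2%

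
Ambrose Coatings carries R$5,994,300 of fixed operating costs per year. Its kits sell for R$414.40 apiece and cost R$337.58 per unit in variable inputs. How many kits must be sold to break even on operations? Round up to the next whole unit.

78,031 kits

Each unit contributes R$414.40 − R$337.58 = R$76.82.
Break-even volume = fixed costs ÷ CM per unit = R$5,994,300 ÷ R$76.82 = 78,030.46, so 78,031 kits.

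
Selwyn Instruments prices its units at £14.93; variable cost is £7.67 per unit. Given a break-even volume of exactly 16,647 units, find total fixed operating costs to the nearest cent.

£120,857.22

Contribution margin per unit = £14.93 − £7.67 = £7.26.
Fixed costs = break-even units × CM = 16,647 × £7.26 = £120,857.22.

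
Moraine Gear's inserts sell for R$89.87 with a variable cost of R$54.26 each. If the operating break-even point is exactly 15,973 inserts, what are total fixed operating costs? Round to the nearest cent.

Contribution margin per unit = R$89.87 − R$54.26 = R$35.61.
Since BE = FC / CM, FC = 15,973 × R$35.61 = R$568,798.53.

R$568,798.53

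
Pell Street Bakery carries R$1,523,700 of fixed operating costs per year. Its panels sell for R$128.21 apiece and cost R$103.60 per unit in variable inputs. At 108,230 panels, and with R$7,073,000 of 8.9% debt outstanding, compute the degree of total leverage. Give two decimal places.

5.22

At 108,230 units, contribution = 108,230 × R$24.61 = R$2,663,540.30.
Operating income = contribution − fixed costs = R$2,663,540.30 − R$1,523,700 = R$1,139,840.30. Interest = R$629,497.00.
DOL = R$2,663,540.30 ÷ R$1,139,840.30 = 2.3368; DFL = R$1,139,840.30 ÷ R$510,343.30 = 2.2335.
Combined leverage = 2.3368 × 2.2335 = 5.2192.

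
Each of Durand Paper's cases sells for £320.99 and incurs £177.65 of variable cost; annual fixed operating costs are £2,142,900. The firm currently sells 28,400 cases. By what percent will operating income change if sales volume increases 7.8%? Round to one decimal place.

At 28,400 units, contribution = 28,400 × £143.34 = £4,070,856.00.
Subtracting fixed costs: EBIT = £4,070,856.00 − £2,142,900 = £1,927,956.00.
DOL = contribution ÷ EBIT = £4,070,856.00 ÷ £1,927,956.00 = 2.1115.
So EBIT moves 2.1115 × (+7.8%) = +16.5%.

+16.5%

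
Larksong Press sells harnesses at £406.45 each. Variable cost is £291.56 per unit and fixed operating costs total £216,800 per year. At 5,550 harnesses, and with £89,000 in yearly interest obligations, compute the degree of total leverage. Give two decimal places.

1.92

At 5,550 units, contribution = 5,550 × £114.89 = £637,639.50.
EBIT = £637,639.50 − £216,800 = £420,839.50. Interest = £89,000.00, so EBIT − I = £331,839.50.
DCL = contribution ÷ (EBIT − I) = £637,639.50 ÷ £331,839.50 = 1.9215.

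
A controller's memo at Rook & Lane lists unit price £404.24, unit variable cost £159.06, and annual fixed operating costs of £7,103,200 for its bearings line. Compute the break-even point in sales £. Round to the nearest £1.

Contribution margin per unit = £404.24 − £159.06 = £245.18, a CM ratio of £245.18 ÷ £404.24 = 0.6065.
Break-even sales = FC ÷ CM ratio = £7,103,200 × £404.24 / £245.18 = £11,711,386.

£11,711,386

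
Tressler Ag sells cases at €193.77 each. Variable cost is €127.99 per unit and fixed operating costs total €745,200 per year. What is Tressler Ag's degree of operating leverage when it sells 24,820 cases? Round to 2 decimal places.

1.84

At 24,820 units, contribution = 24,820 × €65.78 = €1,632,659.60.
Subtracting fixed costs: EBIT = €1,632,659.60 − €745,200 = €887,459.60.
Degree of operating leverage = €1,632,659.60 / €887,459.60 = 1.8397.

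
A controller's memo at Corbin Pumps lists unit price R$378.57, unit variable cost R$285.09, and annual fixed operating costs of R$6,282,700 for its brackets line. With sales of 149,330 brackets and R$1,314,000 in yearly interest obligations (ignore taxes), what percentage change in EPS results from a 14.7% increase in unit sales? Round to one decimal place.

+32.3%

Total contribution margin = 149,330 × R$93.48 = R$13,959,368.40.
Subtracting fixed costs: EBIT = R$13,959,368.40 − R$6,282,700 = R$7,676,668.40.
Interest = R$1,314,000.00, so EBIT − I = R$6,362,668.40.
DCL = total CM / (EBIT − I) = R$13,959,368.40 / R$6,362,668.40 = 2.1939.
%ΔEPS = DCL × %ΔSales = 2.1939 × +14.7% = +32.3%.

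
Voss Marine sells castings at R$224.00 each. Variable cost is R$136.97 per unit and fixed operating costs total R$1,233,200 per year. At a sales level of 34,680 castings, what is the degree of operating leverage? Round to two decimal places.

Total contribution margin = 34,680 × R$87.03 = R$3,018,200.40.
Subtracting fixed costs: EBIT = R$3,018,200.40 − R$1,233,200 = R$1,785,000.40.
Degree of operating leverage = R$3,018,200.40 / R$1,785,000.40 = 1.6909.

1.69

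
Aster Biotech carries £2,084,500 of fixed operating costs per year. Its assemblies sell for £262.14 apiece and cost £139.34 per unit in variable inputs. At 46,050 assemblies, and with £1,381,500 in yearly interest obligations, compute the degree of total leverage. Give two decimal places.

Total contribution margin = 46,050 × £122.80 = £5,654,940.00.
Subtracting fixed costs: EBIT = £5,654,940.00 − £2,084,500 = £3,570,440.00. Interest = £1,381,500.00, so EBIT − I = £2,188,940.00.
DCL = contribution ÷ (EBIT − I) = £5,654,940.00 ÷ £2,188,940.00 = 2.5834.

2.58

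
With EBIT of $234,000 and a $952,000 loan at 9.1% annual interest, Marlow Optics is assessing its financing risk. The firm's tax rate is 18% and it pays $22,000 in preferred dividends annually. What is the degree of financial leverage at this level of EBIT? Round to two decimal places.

Interest = $86,632.00.
Pre-tax preferred-dividend burden = $22,000 ÷ (1 − 0.18) = $26,829.27.
DFL = EBIT ÷ [EBIT − I − D_p/(1−t)] = $234,000 ÷ [$234,000 − $86,632.00 − $26,829.27] = $234,000 ÷ $120,538.73 = 1.9413.

1.94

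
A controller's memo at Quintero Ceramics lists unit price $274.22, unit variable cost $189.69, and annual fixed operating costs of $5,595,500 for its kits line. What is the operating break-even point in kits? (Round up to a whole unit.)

Each unit contributes $274.22 − $189.69 = $84.53.
Break-even Q = $5,595,500 / $84.53 = 66,195.43 → 66,196 kits.

66,196 kits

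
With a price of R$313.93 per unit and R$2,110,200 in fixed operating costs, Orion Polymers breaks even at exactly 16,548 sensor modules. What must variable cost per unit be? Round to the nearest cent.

R$186.41

Contribution per unit must be FC / Q = R$2,110,200 / 16,548 = R$127.5199.
Hence VC = price − CM = R$313.93 − R$127.5199 = R$186.41.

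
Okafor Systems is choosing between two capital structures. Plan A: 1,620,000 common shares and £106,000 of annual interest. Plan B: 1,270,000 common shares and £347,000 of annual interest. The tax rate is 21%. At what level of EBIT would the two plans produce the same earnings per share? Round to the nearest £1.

At indifference, (EBIT − 106,000)(1 − t)/1,620,000 = (EBIT − 347,000)(1 − t)/1,270,000.
The (1 − t) factor cancels: (EBIT − 106,000) × 1,270,000 = (EBIT − 347,000) × 1,620,000.
Solving, EBIT = (347,000·1,620,000 − 106,000·1,270,000) / (1,620,000 − 1,270,000) = 427,520,000,000 / 350,000 = 1,221,485.71.

£1,221,486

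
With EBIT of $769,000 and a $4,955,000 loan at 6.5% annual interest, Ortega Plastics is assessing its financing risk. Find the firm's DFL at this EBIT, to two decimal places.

Annual interest charges come to $322,075.00.
Degree of financial leverage = EBIT / (EBIT − interest) = $769,000 / $446,925.00 = 1.7206.

1.72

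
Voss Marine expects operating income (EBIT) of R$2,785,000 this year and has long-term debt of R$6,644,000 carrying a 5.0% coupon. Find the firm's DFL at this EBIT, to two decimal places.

1.14

Interest = R$332,200.00.
DFL = EBIT ÷ (EBIT − I) = R$2,785,000 ÷ (R$2,785,000 − R$332,200.00) = R$2,785,000 ÷ R$2,452,800.00 = 1.1354.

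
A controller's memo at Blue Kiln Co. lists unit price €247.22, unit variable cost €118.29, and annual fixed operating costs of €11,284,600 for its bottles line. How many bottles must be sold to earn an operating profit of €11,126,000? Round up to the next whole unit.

173,820 bottles

Contribution margin per unit = €247.22 − €118.29 = €128.93.
Required volume = (fixed costs + target profit) ÷ CM = (€11,284,600 + €11,126,000) ÷ €128.93 = 173,819.90, so 173,820 bottles.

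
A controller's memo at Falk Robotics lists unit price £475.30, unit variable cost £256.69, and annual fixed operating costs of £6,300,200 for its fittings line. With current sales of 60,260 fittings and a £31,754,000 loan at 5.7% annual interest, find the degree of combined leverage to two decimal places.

Contribution at this volume is 60,260 × £218.61 = £13,173,438.60.
EBIT = £13,173,438.60 − £6,300,200 = £6,873,238.60. Interest = £1,809,978.00, so EBIT − I = £5,063,260.60.
DCL = contribution ÷ (EBIT − I) = £13,173,438.60 ÷ £5,063,260.60 = 2.6018.

2.60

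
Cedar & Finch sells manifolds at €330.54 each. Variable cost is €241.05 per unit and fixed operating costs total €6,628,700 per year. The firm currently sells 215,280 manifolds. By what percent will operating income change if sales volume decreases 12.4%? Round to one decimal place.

At 215,280 units, contribution = 215,280 × €89.49 = €19,265,407.20.
EBIT = €19,265,407.20 − €6,628,700 = €12,636,707.20.
Degree of operating leverage = €19,265,407.20 / €12,636,707.20 = 1.5246.
So EBIT moves 1.5246 × (-12.4%) = -18.9%.

-18.9%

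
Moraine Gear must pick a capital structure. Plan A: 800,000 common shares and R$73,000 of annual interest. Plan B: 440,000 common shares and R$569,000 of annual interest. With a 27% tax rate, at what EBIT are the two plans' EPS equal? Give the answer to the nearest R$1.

R$1,175,222

At indifference, (EBIT − 73,000)(1 − t)/800,000 = (EBIT − 569,000)(1 − t)/440,000.
The (1 − t) factor cancels: (EBIT − 73,000) × 440,000 = (EBIT − 569,000) × 800,000.
EBIT × (800,000 − 440,000) = 569,000 × 800,000 − 73,000 × 440,000 = 423,080,000,000, so EBIT = 423,080,000,000 ÷ 360,000 = 1,175,222.22.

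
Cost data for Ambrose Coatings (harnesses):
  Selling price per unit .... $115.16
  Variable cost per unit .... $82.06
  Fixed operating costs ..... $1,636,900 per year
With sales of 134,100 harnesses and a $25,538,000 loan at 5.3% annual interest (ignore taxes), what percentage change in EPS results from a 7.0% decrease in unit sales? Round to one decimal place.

At 134,100 units, contribution = 134,100 × $33.10 = $4,438,710.00.
Operating income = contribution − fixed costs = $4,438,710.00 − $1,636,900 = $2,801,810.00.
Interest = $1,353,514.00, so EBIT − I = $1,448,296.00.
DCL = total CM / (EBIT − I) = $4,438,710.00 / $1,448,296.00 = 3.0648.
EPS therefore changes by 3.0648 × (-7.0%) = -21.5%.

-21.5%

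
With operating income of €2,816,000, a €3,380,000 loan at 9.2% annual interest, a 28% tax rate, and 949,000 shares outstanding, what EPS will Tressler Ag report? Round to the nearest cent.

Pre-tax income = €2,816,000 − €310,960.00 = €2,505,040.00.
Net income = €2,505,040.00 × (1 − 0.28) = €1,803,628.80.
EPS = €1,803,628.80 ÷ 949,000 = €1.90.

€1.90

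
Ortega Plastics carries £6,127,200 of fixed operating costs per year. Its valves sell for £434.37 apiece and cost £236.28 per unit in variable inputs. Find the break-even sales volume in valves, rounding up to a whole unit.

Each unit contributes £434.37 − £236.28 = £198.09.
Break-even volume = fixed costs ÷ CM per unit = £6,127,200 ÷ £198.09 = 30,931.39, so 30,932 valves.

30,932 valves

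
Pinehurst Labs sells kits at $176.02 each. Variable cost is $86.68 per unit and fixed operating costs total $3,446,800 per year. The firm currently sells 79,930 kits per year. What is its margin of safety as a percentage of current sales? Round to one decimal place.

Unit CM = price − variable cost = $176.02 − $86.68 = $89.34. Break-even units = $3,446,800 ÷ $89.34 = 38,580.70; break-even revenue = 38,580.70 × $176.02 = $6,790,975.33.
Current sales = 79,930 × $176.02 = $14,069,278.60.
Margin of safety = ($14,069,278.60 − $6,790,975.33) ÷ $14,069,278.60 = 51.7%.

51.7%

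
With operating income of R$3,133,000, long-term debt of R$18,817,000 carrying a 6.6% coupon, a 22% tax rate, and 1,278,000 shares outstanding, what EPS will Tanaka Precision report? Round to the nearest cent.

Interest = R$1,241,922.00, so EBT = R$3,133,000 − R$1,241,922.00 = R$1,891,078.00.
After tax at 22%: net income = R$1,891,078.00 × 0.78 = R$1,475,040.84.
Per share: R$1,475,040.84 / 1,278,000 shares = R$1.15.

R$1.15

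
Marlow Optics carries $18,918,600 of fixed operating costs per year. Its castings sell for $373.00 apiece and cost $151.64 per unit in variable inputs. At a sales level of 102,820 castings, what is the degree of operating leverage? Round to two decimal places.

Contribution at this volume is 102,820 × $221.36 = $22,760,235.20.
Subtracting fixed costs: EBIT = $22,760,235.20 − $18,918,600 = $3,841,635.20.
DOL = contribution ÷ EBIT = $22,760,235.20 ÷ $3,841,635.20 = 5.9246.

5.92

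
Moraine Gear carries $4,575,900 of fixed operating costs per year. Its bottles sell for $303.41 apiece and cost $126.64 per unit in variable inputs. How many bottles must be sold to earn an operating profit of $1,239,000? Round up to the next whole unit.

32,896 bottles

Unit CM = price − variable cost = $303.41 − $126.64 = $176.77.
Required volume = (fixed costs + target profit) ÷ CM = ($4,575,900 + $1,239,000) ÷ $176.77 = 32,895.29, so 32,896 bottles.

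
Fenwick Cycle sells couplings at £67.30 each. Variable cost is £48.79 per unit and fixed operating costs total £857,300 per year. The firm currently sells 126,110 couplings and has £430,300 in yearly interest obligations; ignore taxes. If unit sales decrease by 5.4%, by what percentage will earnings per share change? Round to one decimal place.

-12.0%

Total contribution margin = 126,110 × £18.51 = £2,334,296.10.
Subtracting fixed costs: EBIT = £2,334,296.10 − £857,300 = £1,476,996.10.
After interest of £430,300.00, pre-tax earnings = £1,046,696.10.
DCL = total CM / (EBIT − I) = £2,334,296.10 / £1,046,696.10 = 2.2302.
EPS therefore changes by 2.2302 × (-5.4%) = -12.0%.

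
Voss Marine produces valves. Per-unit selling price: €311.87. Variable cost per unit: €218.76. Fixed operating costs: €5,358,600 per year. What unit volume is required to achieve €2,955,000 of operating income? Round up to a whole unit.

Each unit contributes €311.87 − €218.76 = €93.11.
Required volume = (fixed costs + target profit) ÷ CM = (€5,358,600 + €2,955,000) ÷ €93.11 = 89,287.94, so 89,288 valves.

89,288 valves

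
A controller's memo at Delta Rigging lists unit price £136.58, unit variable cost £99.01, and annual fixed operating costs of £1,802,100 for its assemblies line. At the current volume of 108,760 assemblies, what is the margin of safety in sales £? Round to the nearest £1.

Contribution margin per unit = £136.58 − £99.01 = £37.57. Break-even units = £1,802,100 ÷ £37.57 = 47,966.46; break-even revenue = 47,966.46 × £136.58 = £6,551,259.46.
Actual sales revenue = 108,760 × £136.58 = £14,854,440.80.
Margin of safety = £14,854,440.80 − £6,551,259.46 = £8,303,181.

£8,303,181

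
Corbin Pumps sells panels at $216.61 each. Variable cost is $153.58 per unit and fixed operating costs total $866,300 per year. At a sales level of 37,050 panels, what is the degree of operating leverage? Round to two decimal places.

1.59

At 37,050 units, contribution = 37,050 × $63.03 = $2,335,261.50.
EBIT = $2,335,261.50 − $866,300 = $1,468,961.50.
So DOL = total CM / EBIT = $2,335,261.50 / $1,468,961.50 = 1.5897.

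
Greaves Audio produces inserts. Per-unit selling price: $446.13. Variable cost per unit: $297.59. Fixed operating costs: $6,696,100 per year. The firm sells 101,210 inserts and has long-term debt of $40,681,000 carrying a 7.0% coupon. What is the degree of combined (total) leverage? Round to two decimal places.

2.74

At 101,210 units, contribution = 101,210 × $148.54 = $15,033,733.40.
EBIT = $15,033,733.40 − $6,696,100 = $8,337,633.40. Interest = $2,847,670.00.
DOL = $15,033,733.40 ÷ $8,337,633.40 = 1.8031; DFL = $8,337,633.40 ÷ $5,489,963.40 = 1.5187.
DCL = DOL × DFL = 1.8031 × 1.5187 = 2.7384.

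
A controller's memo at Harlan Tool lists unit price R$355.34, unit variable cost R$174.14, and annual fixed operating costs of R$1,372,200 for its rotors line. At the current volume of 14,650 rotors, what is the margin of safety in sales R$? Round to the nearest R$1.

Unit CM = price − variable cost = R$355.34 − R$174.14 = R$181.20. Break-even units = R$1,372,200 ÷ R$181.20 = 7,572.85; break-even revenue = 7,572.85 × R$355.34 = R$2,690,935.70.
Current sales = 14,650 × R$355.34 = R$5,205,731.00.
Margin of safety = R$5,205,731.00 − R$2,690,935.70 = R$2,514,795.

R$2,514,795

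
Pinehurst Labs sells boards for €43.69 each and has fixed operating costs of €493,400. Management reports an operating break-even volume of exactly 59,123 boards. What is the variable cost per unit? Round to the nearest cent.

At break-even, FC = Q × (P − VC), so P − VC = €493,400 ÷ 59,123 = €8.3453.
Variable cost per unit = €43.69 − €8.3453 = €35.34.

€35.34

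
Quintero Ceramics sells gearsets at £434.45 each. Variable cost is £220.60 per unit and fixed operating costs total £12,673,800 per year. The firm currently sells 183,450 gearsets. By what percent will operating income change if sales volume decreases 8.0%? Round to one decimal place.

At 183,450 units, contribution = 183,450 × £213.85 = £39,230,782.50.
Subtracting fixed costs: EBIT = £39,230,782.50 − £12,673,800 = £26,556,982.50.
DOL = contribution ÷ EBIT = £39,230,782.50 ÷ £26,556,982.50 = 1.4772.
Operating income changes by 1.4772 × -8.0% = -11.8%.

-11.8%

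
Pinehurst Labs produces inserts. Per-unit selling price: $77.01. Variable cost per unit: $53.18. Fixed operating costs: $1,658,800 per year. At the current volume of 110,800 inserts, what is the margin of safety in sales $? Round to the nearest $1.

$3,172,062

Each unit contributes $77.01 − $53.18 = $23.83. Break-even units = $1,658,800 ÷ $23.83 = 69,609.74; break-even revenue = 69,609.74 × $77.01 = $5,360,645.74.
Actual sales revenue = 110,800 × $77.01 = $8,532,708.00.
Margin of safety = $8,532,708.00 − $5,360,645.74 = $3,172,062.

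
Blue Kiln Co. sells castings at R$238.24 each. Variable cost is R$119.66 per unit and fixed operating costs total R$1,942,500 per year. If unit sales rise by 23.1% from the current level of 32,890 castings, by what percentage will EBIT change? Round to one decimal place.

+46.0%

At 32,890 units, contribution = 32,890 × R$118.58 = R$3,900,096.20.
Subtracting fixed costs: EBIT = R$3,900,096.20 − R$1,942,500 = R$1,957,596.20.
DOL = contribution ÷ EBIT = R$3,900,096.20 ÷ R$1,957,596.20 = 1.9923.
Operating income changes by 1.9923 × +23.1% = +46.0%.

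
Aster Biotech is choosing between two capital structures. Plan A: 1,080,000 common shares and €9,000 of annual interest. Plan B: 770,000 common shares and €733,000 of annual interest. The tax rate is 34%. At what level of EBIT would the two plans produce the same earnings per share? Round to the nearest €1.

€2,531,323

At indifference, (EBIT − 9,000)(1 − t)/1,080,000 = (EBIT − 733,000)(1 − t)/770,000.
Cancelling (1 − t) and cross-multiplying: 770,000·(EBIT − 9,000) = 1,080,000·(EBIT − 733,000).
Solving, EBIT = (733,000·1,080,000 − 9,000·770,000) / (1,080,000 − 770,000) = 784,710,000,000 / 310,000 = 2,531,322.58.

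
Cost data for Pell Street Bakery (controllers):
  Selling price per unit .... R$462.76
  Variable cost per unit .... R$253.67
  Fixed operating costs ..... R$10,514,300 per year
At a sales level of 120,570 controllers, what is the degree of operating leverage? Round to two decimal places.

Contribution at this volume is 120,570 × R$209.09 = R$25,209,981.30.
EBIT = R$25,209,981.30 − R$10,514,300 = R$14,695,681.30.
Degree of operating leverage = R$25,209,981.30 / R$14,695,681.30 = 1.7155.

1.72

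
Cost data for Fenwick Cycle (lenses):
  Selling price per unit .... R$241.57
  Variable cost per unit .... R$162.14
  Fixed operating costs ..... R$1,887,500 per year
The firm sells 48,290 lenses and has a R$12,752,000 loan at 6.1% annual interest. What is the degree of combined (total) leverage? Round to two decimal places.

3.28

Total contribution margin = 48,290 × R$79.43 = R$3,835,674.70.
Operating income = contribution − fixed costs = R$3,835,674.70 − R$1,887,500 = R$1,948,174.70. Interest = R$777,872.00.
DOL = R$3,835,674.70 ÷ R$1,948,174.70 = 1.9689; DFL = R$1,948,174.70 ÷ R$1,170,302.70 = 1.6647.
Combined leverage = 1.9689 × 1.6647 = 3.2776.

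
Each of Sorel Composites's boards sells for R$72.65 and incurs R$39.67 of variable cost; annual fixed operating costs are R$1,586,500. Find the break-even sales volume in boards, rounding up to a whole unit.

Contribution margin per unit = R$72.65 − R$39.67 = R$32.98.
Break-even volume = fixed costs ÷ CM per unit = R$1,586,500 ÷ R$32.98 = 48,104.91, so 48,105 boards.

48,105 boards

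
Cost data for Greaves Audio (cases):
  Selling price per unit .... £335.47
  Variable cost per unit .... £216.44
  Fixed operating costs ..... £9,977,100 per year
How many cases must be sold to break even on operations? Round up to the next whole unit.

Unit CM = price − variable cost = £335.47 − £216.44 = £119.03.
Break-even Q = £9,977,100 / £119.03 = 83,820.05 → 83,821 cases.

83,821 cases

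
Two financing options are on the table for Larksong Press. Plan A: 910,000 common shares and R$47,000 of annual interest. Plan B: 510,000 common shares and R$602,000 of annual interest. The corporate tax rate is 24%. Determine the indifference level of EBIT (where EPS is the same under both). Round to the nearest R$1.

At indifference, (EBIT − 47,000)(1 − t)/910,000 = (EBIT − 602,000)(1 − t)/510,000.
The (1 − t) factor cancels: (EBIT − 47,000) × 510,000 = (EBIT − 602,000) × 910,000.
Solving, EBIT = (602,000·910,000 − 47,000·510,000) / (910,000 − 510,000) = 523,850,000,000 / 400,000 = 1,309,625.00.

R$1,309,625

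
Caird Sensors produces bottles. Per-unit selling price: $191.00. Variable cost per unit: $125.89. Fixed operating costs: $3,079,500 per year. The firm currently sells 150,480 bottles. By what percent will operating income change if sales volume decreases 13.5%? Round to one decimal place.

-19.7%

Total contribution margin = 150,480 × $65.11 = $9,797,752.80.
EBIT = $9,797,752.80 − $3,079,500 = $6,718,252.80.
DOL = contribution ÷ EBIT = $9,797,752.80 ÷ $6,718,252.80 = 1.4584.
%ΔEBIT = DOL × %ΔSales = 1.4584 × -13.5% = -19.7%.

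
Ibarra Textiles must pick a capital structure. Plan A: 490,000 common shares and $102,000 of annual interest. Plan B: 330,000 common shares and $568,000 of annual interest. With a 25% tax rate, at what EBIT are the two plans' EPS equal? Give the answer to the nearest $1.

$1,529,125

Set EPS_A = EPS_B: (EBIT − $102,000)(1 − 0.25) ÷ 490,000 = (EBIT − $568,000)(1 − 0.25) ÷ 330,000.
The (1 − t) factor cancels: (EBIT − 102,000) × 330,000 = (EBIT − 568,000) × 490,000.
EBIT × (490,000 − 330,000) = 568,000 × 490,000 − 102,000 × 330,000 = 244,660,000,000, so EBIT = 244,660,000,000 ÷ 160,000 = 1,529,125.00.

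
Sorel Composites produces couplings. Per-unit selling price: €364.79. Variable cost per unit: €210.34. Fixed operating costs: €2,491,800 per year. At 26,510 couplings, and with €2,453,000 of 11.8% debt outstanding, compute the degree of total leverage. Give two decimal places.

3.12

At 26,510 units, contribution = 26,510 × €154.45 = €4,094,469.50.
EBIT = €4,094,469.50 − €2,491,800 = €1,602,669.50. Interest = €289,454.00.
DOL = €4,094,469.50 ÷ €1,602,669.50 = 2.5548; DFL = €1,602,669.50 ÷ €1,313,215.50 = 1.2204.
Combined leverage = 2.5548 × 1.2204 = 3.1179.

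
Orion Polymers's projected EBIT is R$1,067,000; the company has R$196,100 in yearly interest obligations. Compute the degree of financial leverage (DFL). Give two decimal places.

Annual interest charges come to R$196,100.00.
DFL = EBIT ÷ (EBIT − I) = R$1,067,000 ÷ (R$1,067,000 − R$196,100.00) = R$1,067,000 ÷ R$870,900.00 = 1.2252.

1.23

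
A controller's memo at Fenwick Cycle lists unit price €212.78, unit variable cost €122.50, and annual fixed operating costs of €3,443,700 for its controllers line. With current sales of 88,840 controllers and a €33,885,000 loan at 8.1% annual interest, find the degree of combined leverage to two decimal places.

4.38

Total contribution margin = 88,840 × €90.28 = €8,020,475.20.
Subtracting fixed costs: EBIT = €8,020,475.20 − €3,443,700 = €4,576,775.20. Interest = €2,744,685.00.
DOL = €8,020,475.20 ÷ €4,576,775.20 = 1.7524; DFL = €4,576,775.20 ÷ €1,832,090.20 = 2.4981.
Combined leverage = 1.7524 × 2.4981 = 4.3777.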